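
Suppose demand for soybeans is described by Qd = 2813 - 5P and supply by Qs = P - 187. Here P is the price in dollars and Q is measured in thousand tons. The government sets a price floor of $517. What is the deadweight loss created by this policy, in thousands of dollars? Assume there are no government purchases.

4335

In a free market, 2813 - 5P = P - 187 gives the equilibrium P* = 500, Q* = 313.
The floor of 517 is above the equilibrium price 500, so it binds.
At P = 517: Qd = 2813 - 5·517 = 228 and Qs = 517 - 187 = 330.
Quantity traded falls to 228. At Q = 228 the demand price is (2813 - 228)/5 = 517 and the supply price is 187 + 228 = 415.
Deadweight loss = ½ · (517 - 415) · (313 - 228) = ½ · 102 · 85 = 4335.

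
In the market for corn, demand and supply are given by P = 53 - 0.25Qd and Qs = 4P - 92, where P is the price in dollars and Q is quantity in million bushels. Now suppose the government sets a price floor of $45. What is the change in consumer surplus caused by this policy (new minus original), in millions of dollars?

Rearranging demand gives Qd = 212 - 4P. Setting quantity demanded equal to quantity supplied, 212 - 4P = 4P - 92, gives P* = 38 and Q* = 60.
The floor of 45 is above the equilibrium price 38, so it binds.
At P = 45: Qd = 212 - 4·45 = 32 and Qs = 4·45 - 92 = 88.
Consumer surplus without the control is ½ · (53 - 38) · 60 = 450.
With the floor, consumers buy 32 units at 45, so CS = ½ · (53 - 45) · 32 = 128.
Change in consumer surplus = 128 - 450 = -322.

-322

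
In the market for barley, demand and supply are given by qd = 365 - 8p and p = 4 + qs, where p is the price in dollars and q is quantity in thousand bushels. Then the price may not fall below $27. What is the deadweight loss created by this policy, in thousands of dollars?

Rearranging supply gives qs = p - 4. Setting quantity demanded equal to quantity supplied, 365 - 8p = p - 4, gives p* = 41 and q* = 37.
Since 27 is below p* = 41, the floor does not bind and the free-market outcome prevails.
Since the control does not bind, no trades are prevented and deadweight loss is zero.

0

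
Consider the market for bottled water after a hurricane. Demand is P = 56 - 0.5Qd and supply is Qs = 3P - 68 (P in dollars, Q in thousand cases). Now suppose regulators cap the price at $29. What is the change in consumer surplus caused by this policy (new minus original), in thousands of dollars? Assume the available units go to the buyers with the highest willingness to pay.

22.75

Rearranging demand gives Qd = 112 - 2P. Without the control the market clears where 112 - 2P = 3P - 68, i.e. P* = 36 and Q* = 40.
The ceiling of 29 is below the equilibrium price 36, so it binds.
At P = 29: Qd = 112 - 2·29 = 54 and Qs = 3·29 - 68 = 19.
Consumer surplus without the control is ½ · (56 - 36) · 40 = 400.
With the ceiling, 19 units are sold at 29 (assume they go to the highest-value buyers). The demand price at Q = 19 is 46.5, so CS = ½ · [(56 - 29) + (46.5 - 29)] · 19 = 422.75.
Change in consumer surplus = 422.75 - 400 = 22.75.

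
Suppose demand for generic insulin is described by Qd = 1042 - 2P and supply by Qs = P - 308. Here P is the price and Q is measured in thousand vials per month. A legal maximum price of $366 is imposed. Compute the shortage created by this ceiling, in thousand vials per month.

252

Setting quantity demanded equal to quantity supplied, 1042 - 2P = P - 308, gives P* = 450 and Q* = 142.
The ceiling of 366 is below the equilibrium price 450, so it binds.
At P = 366: Qd = 1042 - 2·366 = 310 and Qs = 366 - 308 = 58.
Shortage = Qd - Qs = 310 - 58 = 252.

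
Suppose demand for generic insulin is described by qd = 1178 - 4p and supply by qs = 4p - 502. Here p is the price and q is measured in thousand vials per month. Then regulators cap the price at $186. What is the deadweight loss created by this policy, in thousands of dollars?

Without the control the market clears where 1178 - 4p = 4p - 502, i.e. p* = 210 and q* = 338.
Since 186 < 210, the ceiling is binding.
At p = 186: qd = 1178 - 4·186 = 434 and qs = 4·186 - 502 = 242.
Quantity traded falls to 242. At q = 242 the demand price is (1178 - 242)/4 = 234 and the supply price is (502 + 242)/4 = 186.
Deadweight loss = ½ · (234 - 186) · (338 - 242) = ½ · 48 · 96 = 2304.

2304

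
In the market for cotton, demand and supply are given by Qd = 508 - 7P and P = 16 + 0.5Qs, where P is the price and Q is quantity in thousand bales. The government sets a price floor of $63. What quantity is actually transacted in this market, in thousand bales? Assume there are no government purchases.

Rearranging supply gives Qs = 2P - 32. Setting quantity demanded equal to quantity supplied, 508 - 7P = 2P - 32, gives P* = 60 and Q* = 88.
Because the floor (63) lies above the market-clearing price, it is binding.
At P = 63: Qd = 508 - 7·63 = 67 and Qs = 2·63 - 32 = 94.
The quantity actually transacted is the short side, demand: 67.

67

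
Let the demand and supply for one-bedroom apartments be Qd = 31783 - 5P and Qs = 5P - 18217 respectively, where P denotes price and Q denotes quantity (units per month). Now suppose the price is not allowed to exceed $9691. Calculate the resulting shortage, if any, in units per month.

Without the control the market clears where 31783 - 5P = 5P - 18217, i.e. P* = 5000 and Q* = 6783.
The ceiling of 9691 is above the equilibrium price 5000, so it is not binding; the market clears at P* = 5000, Q* = 6783.
Since the control does not bind, there is no shortage.

0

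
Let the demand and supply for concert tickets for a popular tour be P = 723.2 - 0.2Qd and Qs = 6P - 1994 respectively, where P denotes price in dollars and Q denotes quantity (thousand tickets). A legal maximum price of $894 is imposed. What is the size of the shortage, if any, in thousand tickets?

Rearranging demand gives Qd = 3616 - 5P. Setting quantity demanded equal to quantity supplied, 3616 - 5P = 6P - 1994, gives P* = 510 and Q* = 1066.
The ceiling of 894 is above the equilibrium price 510, so it is not binding; the market clears at P* = 510, Q* = 1066.
Since the control does not bind, there is no shortage.

0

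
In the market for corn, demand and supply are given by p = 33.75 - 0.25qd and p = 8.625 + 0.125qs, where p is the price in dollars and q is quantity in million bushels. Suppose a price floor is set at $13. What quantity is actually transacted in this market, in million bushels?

67

Rearranging demand gives qd = 135 - 4p; rearranging supply gives qs = 8p - 69. In a free market, 135 - 4p = 8p - 69 gives the equilibrium p* = 17, q* = 67.
Since 13 is below p* = 17, the floor does not bind and the free-market outcome prevails.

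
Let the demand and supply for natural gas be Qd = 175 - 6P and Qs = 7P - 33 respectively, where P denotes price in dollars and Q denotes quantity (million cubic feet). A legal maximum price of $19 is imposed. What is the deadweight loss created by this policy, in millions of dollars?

0

In a free market, 175 - 6P = 7P - 33 gives the equilibrium P* = 16, Q* = 79.
The ceiling of 19 is above the equilibrium price 16, so it is not binding; the market clears at P* = 16, Q* = 79.
Since the control does not bind, no trades are prevented and deadweight loss is zero.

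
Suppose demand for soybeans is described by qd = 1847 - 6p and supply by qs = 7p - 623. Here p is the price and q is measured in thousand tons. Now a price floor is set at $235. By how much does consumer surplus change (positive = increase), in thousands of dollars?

-25740

Without the control the market clears where 1847 - 6p = 7p - 623, i.e. p* = 190 and q* = 707.
The floor of 235 is above the equilibrium price 190, so it binds.
At p = 235: qd = 1847 - 6·235 = 437 and qs = 7·235 - 623 = 1022.
Consumer surplus without the control is ½ · (1847/6 - 190) · 707 = 499849/12.
With the floor, consumers buy 437 units at 235, so CS = ½ · (1847/6 - 235) · 437 = 190969/12.
Change in consumer surplus = 190969/12 - 499849/12 = -25740.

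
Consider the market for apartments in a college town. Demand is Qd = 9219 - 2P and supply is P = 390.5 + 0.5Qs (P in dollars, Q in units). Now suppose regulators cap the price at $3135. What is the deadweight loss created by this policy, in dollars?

Rearranging supply gives Qs = 2P - 781. Setting quantity demanded equal to quantity supplied, 9219 - 2P = 2P - 781, gives P* = 2500 and Q* = 4219.
The ceiling of 3135 is above the equilibrium price 2500, so it is not binding; the market clears at P* = 2500, Q* = 4219.
Since the control does not bind, no trades are prevented and deadweight loss is zero.

0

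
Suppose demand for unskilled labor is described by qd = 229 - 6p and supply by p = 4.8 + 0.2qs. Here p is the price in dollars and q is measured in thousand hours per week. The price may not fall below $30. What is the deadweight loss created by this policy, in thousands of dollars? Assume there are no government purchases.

Rearranging supply gives qs = 5p - 24. Equilibrium: 229 - 6p = 5p - 24, so 253 = 11p and p* = 23, q* = 91.
Since 30 > 23, the floor is binding.
At p = 30: qd = 229 - 6·30 = 49 and qs = 5·30 - 24 = 126.
Quantity traded falls to 49. At q = 49 the demand price is (229 - 49)/6 = 30 and the supply price is (24 + 49)/5 = 14.6.
Deadweight loss = ½ · (30 - 14.6) · (91 - 49) = ½ · 15.4 · 42 = 323.4.

323.4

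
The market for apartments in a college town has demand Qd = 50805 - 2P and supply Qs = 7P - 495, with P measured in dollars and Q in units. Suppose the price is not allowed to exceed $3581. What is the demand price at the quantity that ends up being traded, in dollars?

Without the control the market clears where 50805 - 2P = 7P - 495, i.e. P* = 5700 and Q* = 39405.
Since 3581 < 5700, the ceiling is binding.
At P = 3581: Qd = 50805 - 2·3581 = 43643 and Qs = 7·3581 - 495 = 24572.
Only 24572 units reach the market. On the demand curve, the marginal buyer's willingness to pay at Q = 24572 is (50805 - 24572)/2 = 13116.5.

13116.5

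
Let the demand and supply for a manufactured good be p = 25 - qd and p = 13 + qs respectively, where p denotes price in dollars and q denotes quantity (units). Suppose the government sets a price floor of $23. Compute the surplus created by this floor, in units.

8

Rearranging demand gives qd = 25 - p; rearranging supply gives qs = p - 13. In a free market, 25 - p = p - 13 gives the equilibrium p* = 19, q* = 6.
Because the floor (23) lies above the market-clearing price, it is binding.
At p = 23: qd = 25 - 23 = 2 and qs = 23 - 13 = 10.
Surplus = qs - qd = 10 - 2 = 8.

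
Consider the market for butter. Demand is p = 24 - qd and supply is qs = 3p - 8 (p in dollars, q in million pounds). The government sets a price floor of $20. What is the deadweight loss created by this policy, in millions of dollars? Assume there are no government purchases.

96

Rearranging demand gives qd = 24 - p. Setting quantity demanded equal to quantity supplied, 24 - p = 3p - 8, gives p* = 8 and q* = 16.
Since 20 > 8, the floor is binding.
At p = 20: qd = 24 - 20 = 4 and qs = 3·20 - 8 = 52.
Quantity traded falls to 4. At q = 4 the demand price is 24 - 4 = 20 and the supply price is (8 + 4)/3 = 4.
Deadweight loss = ½ · (20 - 4) · (16 - 4) = ½ · 16 · 12 = 96.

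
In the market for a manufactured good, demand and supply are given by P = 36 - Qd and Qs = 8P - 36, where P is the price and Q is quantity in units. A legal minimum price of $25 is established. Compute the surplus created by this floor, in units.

153

Rearranging demand gives Qd = 36 - P. Setting quantity demanded equal to quantity supplied, 36 - P = 8P - 36, gives P* = 8 and Q* = 28.
The floor of 25 is above the equilibrium price 8, so it binds.
At P = 25: Qd = 36 - 25 = 11 and Qs = 8·25 - 36 = 164.
Surplus = Qs - Qd = 164 - 11 = 153.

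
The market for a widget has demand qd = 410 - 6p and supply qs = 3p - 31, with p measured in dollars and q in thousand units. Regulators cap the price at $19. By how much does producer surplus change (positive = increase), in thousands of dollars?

Without the control the market clears where 410 - 6p = 3p - 31, i.e. p* = 49 and q* = 116.
Because the ceiling (19) lies below the market-clearing price, it is binding.
At p = 19: qd = 410 - 6·19 = 296 and qs = 3·19 - 31 = 26.
Producer surplus without the control is ½ · (49 - 31/3) · 116 = 6728/3.
With the ceiling, producers sell 26 units at 19, so PS = ½ · (19 - 31/3) · 26 = 338/3.
Change in producer surplus = 338/3 - 6728/3 = -2130.

-2130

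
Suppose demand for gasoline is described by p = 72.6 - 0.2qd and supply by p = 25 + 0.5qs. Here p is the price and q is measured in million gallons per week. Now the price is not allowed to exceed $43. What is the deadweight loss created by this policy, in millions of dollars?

358.4

Rearranging demand gives qd = 363 - 5p; rearranging supply gives qs = 2p - 50. Setting quantity demanded equal to quantity supplied, 363 - 5p = 2p - 50, gives p* = 59 and q* = 68.
The ceiling of 43 is below the equilibrium price 59, so it binds.
At p = 43: qd = 363 - 5·43 = 148 and qs = 2·43 - 50 = 36.
Quantity traded falls to 36. At q = 36 the demand price is (363 - 36)/5 = 65.4 and the supply price is (50 + 36)/2 = 43.
Deadweight loss = ½ · (65.4 - 43) · (68 - 36) = ½ · 22.4 · 32 = 358.4.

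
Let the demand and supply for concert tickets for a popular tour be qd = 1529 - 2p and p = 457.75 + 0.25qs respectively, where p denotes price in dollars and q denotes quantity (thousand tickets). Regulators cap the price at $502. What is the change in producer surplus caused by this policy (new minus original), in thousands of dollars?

Rearranging supply gives qs = 4p - 1831. In a free market, 1529 - 2p = 4p - 1831 gives the equilibrium p* = 560, q* = 409.
Because the ceiling (502) lies below the market-clearing price, it is binding.
At p = 502: qd = 1529 - 2·502 = 525 and qs = 4·502 - 1831 = 177.
Producer surplus without the control is ½ · (560 - 457.75) · 409 = 20910.125.
With the ceiling, producers sell 177 units at 502, so PS = ½ · (502 - 457.75) · 177 = 3916.125.
Change in producer surplus = 3916.125 - 20910.125 = -16994.

-16994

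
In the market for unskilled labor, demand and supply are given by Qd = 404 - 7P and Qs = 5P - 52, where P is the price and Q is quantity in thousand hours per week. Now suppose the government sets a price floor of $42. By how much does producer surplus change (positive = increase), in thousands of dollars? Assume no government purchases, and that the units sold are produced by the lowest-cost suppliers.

361.6

Without the control the market clears where 404 - 7P = 5P - 52, i.e. P* = 38 and Q* = 138.
The floor of 42 is above the equilibrium price 38, so it binds.
At P = 42: Qd = 404 - 7·42 = 110 and Qs = 5·42 - 52 = 158.
Producer surplus without the control is ½ · (38 - 10.4) · 138 = 1904.4.
With the floor, 110 units are sold at 42. The supply price at Q = 110 is 32.4, so PS = ½ · [(42 - 10.4) + (42 - 32.4)] · 110 = 2266.
Change in producer surplus = 2266 - 1904.4 = 361.6.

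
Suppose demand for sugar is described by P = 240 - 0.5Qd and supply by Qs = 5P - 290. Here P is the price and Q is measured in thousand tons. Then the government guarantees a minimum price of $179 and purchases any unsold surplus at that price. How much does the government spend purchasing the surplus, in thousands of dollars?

Rearranging demand gives Qd = 480 - 2P. Setting quantity demanded equal to quantity supplied, 480 - 2P = 5P - 290, gives P* = 110 and Q* = 260.
The floor of 179 is above the equilibrium price 110, so it binds.
At P = 179: Qd = 480 - 2·179 = 122 and Qs = 5·179 - 290 = 605.
Surplus = Qs - Qd = 483.
Government expenditure = surplus × support price = 483 × 179 = 86457.

86457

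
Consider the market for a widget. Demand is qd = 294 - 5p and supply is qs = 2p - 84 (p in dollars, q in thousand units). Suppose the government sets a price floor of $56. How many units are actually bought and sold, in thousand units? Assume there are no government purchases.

14

In a free market, 294 - 5p = 2p - 84 gives the equilibrium p* = 54, q* = 24.
The floor of 56 is above the equilibrium price 54, so it binds.
At p = 56: qd = 294 - 5·56 = 14 and qs = 2·56 - 84 = 28.
The quantity actually transacted is the short side, demand: 14.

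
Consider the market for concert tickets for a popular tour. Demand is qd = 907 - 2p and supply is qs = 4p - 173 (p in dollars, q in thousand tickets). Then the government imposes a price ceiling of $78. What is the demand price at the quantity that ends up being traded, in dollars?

Setting quantity demanded equal to quantity supplied, 907 - 2p = 4p - 173, gives p* = 180 and q* = 547.
Because the ceiling (78) lies below the market-clearing price, it is binding.
At p = 78: qd = 907 - 2·78 = 751 and qs = 4·78 - 173 = 139.
Only 139 units reach the market. On the demand curve, the marginal buyer's willingness to pay at q = 139 is (907 - 139)/2 = 384.

384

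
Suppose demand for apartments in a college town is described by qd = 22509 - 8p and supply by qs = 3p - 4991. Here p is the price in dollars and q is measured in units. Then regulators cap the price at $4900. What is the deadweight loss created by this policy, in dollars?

0

Without the control the market clears where 22509 - 8p = 3p - 4991, i.e. p* = 2500 and q* = 2509.
The ceiling of 4900 is above the equilibrium price 2500, so it is not binding; the market clears at p* = 2500, q* = 2509.
Since the control does not bind, no trades are prevented and deadweight loss is zero.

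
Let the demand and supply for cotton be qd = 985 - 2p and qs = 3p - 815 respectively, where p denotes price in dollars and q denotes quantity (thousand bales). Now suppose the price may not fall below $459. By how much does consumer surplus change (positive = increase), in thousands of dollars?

Equilibrium: 985 - 2p = 3p - 815, so 1800 = 5p and p* = 360, q* = 265.
The floor of 459 is above the equilibrium price 360, so it binds.
At p = 459: qd = 985 - 2·459 = 67 and qs = 3·459 - 815 = 562.
Consumer surplus without the control is ½ · (492.5 - 360) · 265 = 17556.25.
With the floor, consumers buy 67 units at 459, so CS = ½ · (492.5 - 459) · 67 = 1122.25.
Change in consumer surplus = 1122.25 - 17556.25 = -16434.

-16434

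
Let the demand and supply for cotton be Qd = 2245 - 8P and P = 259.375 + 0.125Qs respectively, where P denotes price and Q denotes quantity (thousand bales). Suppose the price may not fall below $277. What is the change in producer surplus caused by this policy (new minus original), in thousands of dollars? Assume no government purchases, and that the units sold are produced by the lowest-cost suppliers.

Rearranging supply gives Qs = 8P - 2075. Setting quantity demanded equal to quantity supplied, 2245 - 8P = 8P - 2075, gives P* = 270 and Q* = 85.
Because the floor (277) lies above the market-clearing price, it is binding.
At P = 277: Qd = 2245 - 8·277 = 29 and Qs = 8·277 - 2075 = 141.
Producer surplus without the control is ½ · (270 - 259.375) · 85 = 451.5625.
With the floor, 29 units are sold at 277. The supply price at Q = 29 is 263, so PS = ½ · [(277 - 259.375) + (277 - 263)] · 29 = 458.5625.
Change in producer surplus = 458.5625 - 451.5625 = 7.

7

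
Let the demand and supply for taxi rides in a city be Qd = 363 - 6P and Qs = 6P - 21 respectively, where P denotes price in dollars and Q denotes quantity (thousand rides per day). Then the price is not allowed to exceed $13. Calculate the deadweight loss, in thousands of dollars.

2166

Setting quantity demanded equal to quantity supplied, 363 - 6P = 6P - 21, gives P* = 32 and Q* = 171.
The ceiling of 13 is below the equilibrium price 32, so it binds.
At P = 13: Qd = 363 - 6·13 = 285 and Qs = 6·13 - 21 = 57.
Quantity traded falls to 57. At Q = 57 the demand price is (363 - 57)/6 = 51 and the supply price is (21 + 57)/6 = 13.
Deadweight loss = ½ · (51 - 13) · (171 - 57) = ½ · 38 · 114 = 2166.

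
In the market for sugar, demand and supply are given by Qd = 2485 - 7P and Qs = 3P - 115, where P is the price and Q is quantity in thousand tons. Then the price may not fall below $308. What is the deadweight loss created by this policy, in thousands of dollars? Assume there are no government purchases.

26880

Without the control the market clears where 2485 - 7P = 3P - 115, i.e. P* = 260 and Q* = 665.
Since 308 > 260, the floor is binding.
At P = 308: Qd = 2485 - 7·308 = 329 and Qs = 3·308 - 115 = 809.
Quantity traded falls to 329. At Q = 329 the demand price is (2485 - 329)/7 = 308 and the supply price is (115 + 329)/3 = 148.
Deadweight loss = ½ · (308 - 148) · (665 - 329) = ½ · 160 · 336 = 26880.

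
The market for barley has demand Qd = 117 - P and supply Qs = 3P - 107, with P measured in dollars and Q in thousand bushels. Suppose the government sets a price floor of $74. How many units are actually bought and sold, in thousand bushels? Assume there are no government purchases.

Without the control the market clears where 117 - P = 3P - 107, i.e. P* = 56 and Q* = 61.
Because the floor (74) lies above the market-clearing price, it is binding.
At P = 74: Qd = 117 - 74 = 43 and Qs = 3·74 - 107 = 115.
The quantity actually transacted is the short side, demand: 43.

43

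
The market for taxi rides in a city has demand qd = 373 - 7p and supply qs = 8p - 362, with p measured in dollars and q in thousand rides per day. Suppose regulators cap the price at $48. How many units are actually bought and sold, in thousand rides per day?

Setting quantity demanded equal to quantity supplied, 373 - 7p = 8p - 362, gives p* = 49 and q* = 30.
Since 48 < 49, the ceiling is binding.
At p = 48: qd = 373 - 7·48 = 37 and qs = 8·48 - 362 = 22.
The quantity actually transacted is the short side, supply: 22.

22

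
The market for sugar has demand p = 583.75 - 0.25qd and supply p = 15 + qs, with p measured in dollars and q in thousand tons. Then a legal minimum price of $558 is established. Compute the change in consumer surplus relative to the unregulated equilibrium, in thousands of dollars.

Rearranging demand gives qd = 2335 - 4p; rearranging supply gives qs = p - 15. Without the control the market clears where 2335 - 4p = p - 15, i.e. p* = 470 and q* = 455.
Because the floor (558) lies above the market-clearing price, it is binding.
At p = 558: qd = 2335 - 4·558 = 103 and qs = 558 - 15 = 543.
Consumer surplus without the control is ½ · (583.75 - 470) · 455 = 25878.125.
With the floor, consumers buy 103 units at 558, so CS = ½ · (583.75 - 558) · 103 = 1326.125.
Change in consumer surplus = 1326.125 - 25878.125 = -24552.

-24552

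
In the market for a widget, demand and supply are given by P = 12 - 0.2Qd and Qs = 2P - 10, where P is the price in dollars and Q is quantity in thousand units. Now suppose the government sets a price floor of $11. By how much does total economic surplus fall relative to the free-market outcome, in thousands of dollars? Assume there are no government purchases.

8.75

Rearranging demand gives Qd = 60 - 5P. In a free market, 60 - 5P = 2P - 10 gives the equilibrium P* = 10, Q* = 10.
Since 11 > 10, the floor is binding.
At P = 11: Qd = 60 - 5·11 = 5 and Qs = 2·11 - 10 = 12.
Quantity traded falls to 5. At Q = 5 the demand price is (60 - 5)/5 = 11 and the supply price is (10 + 5)/2 = 7.5.
Deadweight loss = ½ · (11 - 7.5) · (10 - 5) = ½ · 3.5 · 5 = 8.75.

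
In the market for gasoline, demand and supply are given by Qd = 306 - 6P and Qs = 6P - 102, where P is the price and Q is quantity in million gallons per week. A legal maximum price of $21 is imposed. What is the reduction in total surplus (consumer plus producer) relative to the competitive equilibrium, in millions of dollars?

1014

Without the control the market clears where 306 - 6P = 6P - 102, i.e. P* = 34 and Q* = 102.
Because the ceiling (21) lies below the market-clearing price, it is binding.
At P = 21: Qd = 306 - 6·21 = 180 and Qs = 6·21 - 102 = 24.
Quantity traded falls to 24. At Q = 24 the demand price is (306 - 24)/6 = 47 and the supply price is (102 + 24)/6 = 21.
Deadweight loss = ½ · (47 - 21) · (102 - 24) = ½ · 26 · 78 = 1014.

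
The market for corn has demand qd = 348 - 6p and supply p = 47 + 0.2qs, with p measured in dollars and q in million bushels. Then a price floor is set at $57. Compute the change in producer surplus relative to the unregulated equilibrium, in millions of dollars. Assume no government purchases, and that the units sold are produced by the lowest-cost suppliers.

Rearranging supply gives qs = 5p - 235. In a free market, 348 - 6p = 5p - 235 gives the equilibrium p* = 53, q* = 30.
Since 57 > 53, the floor is binding.
At p = 57: qd = 348 - 6·57 = 6 and qs = 5·57 - 235 = 50.
Producer surplus without the control is ½ · (53 - 47) · 30 = 90.
With the floor, 6 units are sold at 57. The supply price at q = 6 is 48.2, so PS = ½ · [(57 - 47) + (57 - 48.2)] · 6 = 56.4.
Change in producer surplus = 56.4 - 90 = -33.6.

-33.6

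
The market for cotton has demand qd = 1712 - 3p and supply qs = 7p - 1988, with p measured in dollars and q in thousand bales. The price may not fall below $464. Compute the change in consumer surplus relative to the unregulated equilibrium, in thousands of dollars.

Equilibrium: 1712 - 3p = 7p - 1988, so 3700 = 10p and p* = 370, q* = 602.
Because the floor (464) lies above the market-clearing price, it is binding.
At p = 464: qd = 1712 - 3·464 = 320 and qs = 7·464 - 1988 = 1260.
Consumer surplus without the control is ½ · (1712/3 - 370) · 602 = 181202/3.
With the floor, consumers buy 320 units at 464, so CS = ½ · (1712/3 - 464) · 320 = 51200/3.
Change in consumer surplus = 51200/3 - 181202/3 = -43334.

-43334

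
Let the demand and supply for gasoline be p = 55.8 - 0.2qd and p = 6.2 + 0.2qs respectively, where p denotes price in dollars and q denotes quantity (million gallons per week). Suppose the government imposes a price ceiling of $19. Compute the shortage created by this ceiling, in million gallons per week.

120

Rearranging demand gives qd = 279 - 5p; rearranging supply gives qs = 5p - 31. Without the control the market clears where 279 - 5p = 5p - 31, i.e. p* = 31 and q* = 124.
Because the ceiling (19) lies below the market-clearing price, it is binding.
At p = 19: qd = 279 - 5·19 = 184 and qs = 5·19 - 31 = 64.
Shortage = qd - qs = 184 - 64 = 120.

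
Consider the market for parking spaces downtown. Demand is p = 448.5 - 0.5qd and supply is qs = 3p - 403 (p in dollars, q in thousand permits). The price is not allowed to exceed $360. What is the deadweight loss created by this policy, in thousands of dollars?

Rearranging demand gives qd = 897 - 2p. Setting quantity demanded equal to quantity supplied, 897 - 2p = 3p - 403, gives p* = 260 and q* = 377.
The ceiling of 360 is above the equilibrium price 260, so it is not binding; the market clears at p* = 260, q* = 377.
Since the control does not bind, no trades are prevented and deadweight loss is zero.

0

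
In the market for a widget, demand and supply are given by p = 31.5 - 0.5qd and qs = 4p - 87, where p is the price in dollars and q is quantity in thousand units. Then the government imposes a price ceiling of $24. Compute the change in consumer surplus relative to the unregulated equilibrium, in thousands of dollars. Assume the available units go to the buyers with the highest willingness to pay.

5

Rearranging demand gives qd = 63 - 2p. Without the control the market clears where 63 - 2p = 4p - 87, i.e. p* = 25 and q* = 13.
The ceiling of 24 is below the equilibrium price 25, so it binds.
At p = 24: qd = 63 - 2·24 = 15 and qs = 4·24 - 87 = 9.
Consumer surplus without the control is ½ · (31.5 - 25) · 13 = 42.25.
With the ceiling, 9 units are sold at 24 (assume they go to the highest-value buyers). The demand price at q = 9 is 27, so CS = ½ · [(31.5 - 24) + (27 - 24)] · 9 = 47.25.
Change in consumer surplus = 47.25 - 42.25 = 5.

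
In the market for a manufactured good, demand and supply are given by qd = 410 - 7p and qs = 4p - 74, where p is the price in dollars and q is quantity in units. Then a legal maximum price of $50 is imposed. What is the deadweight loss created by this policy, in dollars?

0

Without the control the market clears where 410 - 7p = 4p - 74, i.e. p* = 44 and q* = 102.
Since 50 is above p* = 44, the ceiling does not bind and the free-market outcome prevails.
Since the control does not bind, no trades are prevented and deadweight loss is zero.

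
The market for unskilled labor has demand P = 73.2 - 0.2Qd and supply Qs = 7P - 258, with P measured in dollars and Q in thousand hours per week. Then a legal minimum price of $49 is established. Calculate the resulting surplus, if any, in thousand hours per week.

0

Rearranging demand gives Qd = 366 - 5P. In a free market, 366 - 5P = 7P - 258 gives the equilibrium P* = 52, Q* = 106.
The floor of 49 is below the equilibrium price 52, so it is not binding; the market clears at P* = 52, Q* = 106.
Since the control does not bind, there is no surplus.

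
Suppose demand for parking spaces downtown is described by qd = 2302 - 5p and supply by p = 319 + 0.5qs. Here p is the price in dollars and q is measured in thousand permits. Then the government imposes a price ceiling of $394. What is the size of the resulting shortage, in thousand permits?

Rearranging supply gives qs = 2p - 638. Without the control the market clears where 2302 - 5p = 2p - 638, i.e. p* = 420 and q* = 202.
Because the ceiling (394) lies below the market-clearing price, it is binding.
At p = 394: qd = 2302 - 5·394 = 332 and qs = 2·394 - 638 = 150.
Shortage = qd - qs = 332 - 150 = 182.

182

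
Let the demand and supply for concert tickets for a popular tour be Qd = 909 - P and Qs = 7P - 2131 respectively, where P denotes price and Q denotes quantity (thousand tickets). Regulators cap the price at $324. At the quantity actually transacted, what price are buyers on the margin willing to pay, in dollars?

772

Equilibrium: 909 - P = 7P - 2131, so 3040 = 8P and P* = 380, Q* = 529.
Because the ceiling (324) lies below the market-clearing price, it is binding.
At P = 324: Qd = 909 - 324 = 585 and Qs = 7·324 - 2131 = 137.
Only 137 units reach the market. On the demand curve, the marginal buyer's willingness to pay at Q = 137 is (909 - 137) = 772.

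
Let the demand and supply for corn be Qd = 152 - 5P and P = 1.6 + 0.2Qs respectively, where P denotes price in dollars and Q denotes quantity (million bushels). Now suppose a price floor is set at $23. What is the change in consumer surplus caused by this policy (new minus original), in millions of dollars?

-381.5

Rearranging supply gives Qs = 5P - 8. Setting quantity demanded equal to quantity supplied, 152 - 5P = 5P - 8, gives P* = 16 and Q* = 72.
Because the floor (23) lies above the market-clearing price, it is binding.
At P = 23: Qd = 152 - 5·23 = 37 and Qs = 5·23 - 8 = 107.
Consumer surplus without the control is ½ · (30.4 - 16) · 72 = 518.4.
With the floor, consumers buy 37 units at 23, so CS = ½ · (30.4 - 23) · 37 = 136.9.
Change in consumer surplus = 136.9 - 518.4 = -381.5.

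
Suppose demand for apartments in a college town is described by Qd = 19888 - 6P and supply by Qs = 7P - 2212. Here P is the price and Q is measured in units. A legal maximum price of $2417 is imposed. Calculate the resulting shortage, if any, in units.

Setting quantity demanded equal to quantity supplied, 19888 - 6P = 7P - 2212, gives P* = 1700 and Q* = 9688.
Since 2417 is above P* = 1700, the ceiling does not bind and the free-market outcome prevails.
Since the control does not bind, there is no shortage.

0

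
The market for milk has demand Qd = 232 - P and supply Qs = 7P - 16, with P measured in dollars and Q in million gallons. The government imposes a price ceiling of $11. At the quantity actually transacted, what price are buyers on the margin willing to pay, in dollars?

171

Without the control the market clears where 232 - P = 7P - 16, i.e. P* = 31 and Q* = 201.
Because the ceiling (11) lies below the market-clearing price, it is binding.
At P = 11: Qd = 232 - 11 = 221 and Qs = 7·11 - 16 = 61.
Only 61 units reach the market. On the demand curve, the marginal buyer's willingness to pay at Q = 61 is (232 - 61) = 171.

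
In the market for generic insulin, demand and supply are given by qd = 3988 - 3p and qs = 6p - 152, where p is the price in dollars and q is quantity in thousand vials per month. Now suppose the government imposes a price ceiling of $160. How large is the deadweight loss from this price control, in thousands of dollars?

810000

Setting quantity demanded equal to quantity supplied, 3988 - 3p = 6p - 152, gives p* = 460 and q* = 2608.
Since 160 < 460, the ceiling is binding.
At p = 160: qd = 3988 - 3·160 = 3508 and qs = 6·160 - 152 = 808.
Quantity traded falls to 808. At q = 808 the demand price is (3988 - 808)/3 = 1060 and the supply price is (152 + 808)/6 = 160.
Deadweight loss = ½ · (1060 - 160) · (2608 - 808) = ½ · 900 · 1800 = 810000.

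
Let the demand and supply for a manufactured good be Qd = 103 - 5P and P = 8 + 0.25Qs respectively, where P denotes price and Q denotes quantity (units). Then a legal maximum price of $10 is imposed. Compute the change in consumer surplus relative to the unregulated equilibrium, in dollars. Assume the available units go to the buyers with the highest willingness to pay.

0

Rearranging supply gives Qs = 4P - 32. Setting quantity demanded equal to quantity supplied, 103 - 5P = 4P - 32, gives P* = 15 and Q* = 28.
Since 10 < 15, the ceiling is binding.
At P = 10: Qd = 103 - 5·10 = 53 and Qs = 4·10 - 32 = 8.
Consumer surplus without the control is ½ · (20.6 - 15) · 28 = 78.4.
With the ceiling, 8 units are sold at 10 (assume they go to the highest-value buyers). The demand price at Q = 8 is 19, so CS = ½ · [(20.6 - 10) + (19 - 10)] · 8 = 78.4.
Change in consumer surplus = 78.4 - 78.4 = 0.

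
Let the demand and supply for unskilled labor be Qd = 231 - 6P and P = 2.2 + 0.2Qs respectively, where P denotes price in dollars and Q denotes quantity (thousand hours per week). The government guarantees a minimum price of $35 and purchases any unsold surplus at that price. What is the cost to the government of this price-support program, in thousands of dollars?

5005

Rearranging supply gives Qs = 5P - 11. In a free market, 231 - 6P = 5P - 11 gives the equilibrium P* = 22, Q* = 99.
The floor of 35 is above the equilibrium price 22, so it binds.
At P = 35: Qd = 231 - 6·35 = 21 and Qs = 5·35 - 11 = 164.
Surplus = Qs - Qd = 143.
Government expenditure = surplus × support price = 143 × 35 = 5005.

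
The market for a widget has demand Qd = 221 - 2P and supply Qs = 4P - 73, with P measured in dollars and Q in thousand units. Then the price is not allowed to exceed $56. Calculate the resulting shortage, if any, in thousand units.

Without the control the market clears where 221 - 2P = 4P - 73, i.e. P* = 49 and Q* = 123.
The ceiling of 56 is above the equilibrium price 49, so it is not binding; the market clears at P* = 49, Q* = 123.
Since the control does not bind, there is no shortage.

0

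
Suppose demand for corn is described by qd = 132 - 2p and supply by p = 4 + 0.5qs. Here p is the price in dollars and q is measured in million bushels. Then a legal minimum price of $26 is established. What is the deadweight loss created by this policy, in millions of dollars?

0

Rearranging supply gives qs = 2p - 8. In a free market, 132 - 2p = 2p - 8 gives the equilibrium p* = 35, q* = 62.
Since 26 is below p* = 35, the floor does not bind and the free-market outcome prevails.
Since the control does not bind, no trades are prevented and deadweight loss is zero.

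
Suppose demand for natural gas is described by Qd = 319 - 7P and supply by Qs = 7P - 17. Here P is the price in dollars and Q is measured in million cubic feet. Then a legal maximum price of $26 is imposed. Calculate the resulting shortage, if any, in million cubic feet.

0

Equilibrium: 319 - 7P = 7P - 17, so 336 = 14P and P* = 24, Q* = 151.
Since 26 is above P* = 24, the ceiling does not bind and the free-market outcome prevails.
Since the control does not bind, there is no shortage.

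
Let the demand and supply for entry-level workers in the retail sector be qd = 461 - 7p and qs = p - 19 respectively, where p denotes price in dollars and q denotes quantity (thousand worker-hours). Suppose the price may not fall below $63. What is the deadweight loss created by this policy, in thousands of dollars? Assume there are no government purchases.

252

Setting quantity demanded equal to quantity supplied, 461 - 7p = p - 19, gives p* = 60 and q* = 41.
The floor of 63 is above the equilibrium price 60, so it binds.
At p = 63: qd = 461 - 7·63 = 20 and qs = 63 - 19 = 44.
Quantity traded falls to 20. At q = 20 the demand price is (461 - 20)/7 = 63 and the supply price is 19 + 20 = 39.
Deadweight loss = ½ · (63 - 39) · (41 - 20) = ½ · 24 · 21 = 252.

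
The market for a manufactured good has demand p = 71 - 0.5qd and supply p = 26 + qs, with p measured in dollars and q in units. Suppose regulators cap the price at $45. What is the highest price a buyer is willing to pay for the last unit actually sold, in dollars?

Rearranging demand gives qd = 142 - 2p; rearranging supply gives qs = p - 26. In a free market, 142 - 2p = p - 26 gives the equilibrium p* = 56, q* = 30.
Because the ceiling (45) lies below the market-clearing price, it is binding.
At p = 45: qd = 142 - 2·45 = 52 and qs = 45 - 26 = 19.
Only 19 units reach the market. On the demand curve, the marginal buyer's willingness to pay at q = 19 is (142 - 19)/2 = 61.5.

61.5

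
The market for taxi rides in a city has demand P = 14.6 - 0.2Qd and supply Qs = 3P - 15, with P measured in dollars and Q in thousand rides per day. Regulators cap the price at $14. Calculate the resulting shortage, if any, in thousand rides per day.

0

Rearranging demand gives Qd = 73 - 5P. In a free market, 73 - 5P = 3P - 15 gives the equilibrium P* = 11, Q* = 18.
Since 14 is above P* = 11, the ceiling does not bind and the free-market outcome prevails.
Since the control does not bind, there is no shortage.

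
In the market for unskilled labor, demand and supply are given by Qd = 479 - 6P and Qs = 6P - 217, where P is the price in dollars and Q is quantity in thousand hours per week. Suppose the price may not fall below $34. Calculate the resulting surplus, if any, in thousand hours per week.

0

In a free market, 479 - 6P = 6P - 217 gives the equilibrium P* = 58, Q* = 131.
Since 34 is below P* = 58, the floor does not bind and the free-market outcome prevails.
Since the control does not bind, there is no surplus.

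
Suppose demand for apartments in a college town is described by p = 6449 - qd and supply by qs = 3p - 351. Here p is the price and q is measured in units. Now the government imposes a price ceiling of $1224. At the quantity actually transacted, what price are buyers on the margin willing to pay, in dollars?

3128

Rearranging demand gives qd = 6449 - p. Without the control the market clears where 6449 - p = 3p - 351, i.e. p* = 1700 and q* = 4749.
The ceiling of 1224 is below the equilibrium price 1700, so it binds.
At p = 1224: qd = 6449 - 1224 = 5225 and qs = 3·1224 - 351 = 3321.
Only 3321 units reach the market. On the demand curve, the marginal buyer's willingness to pay at q = 3321 is (6449 - 3321) = 3128.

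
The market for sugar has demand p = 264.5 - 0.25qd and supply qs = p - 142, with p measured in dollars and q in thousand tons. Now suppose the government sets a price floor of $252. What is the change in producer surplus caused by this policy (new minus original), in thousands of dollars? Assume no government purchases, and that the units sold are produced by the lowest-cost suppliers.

-552

Rearranging demand gives qd = 1058 - 4p. Without the control the market clears where 1058 - 4p = p - 142, i.e. p* = 240 and q* = 98.
The floor of 252 is above the equilibrium price 240, so it binds.
At p = 252: qd = 1058 - 4·252 = 50 and qs = 252 - 142 = 110.
Producer surplus without the control is ½ · (240 - 142) · 98 = 4802.
With the floor, 50 units are sold at 252. The supply price at q = 50 is 192, so PS = ½ · [(252 - 142) + (252 - 192)] · 50 = 4250.
Change in producer surplus = 4250 - 4802 = -552.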